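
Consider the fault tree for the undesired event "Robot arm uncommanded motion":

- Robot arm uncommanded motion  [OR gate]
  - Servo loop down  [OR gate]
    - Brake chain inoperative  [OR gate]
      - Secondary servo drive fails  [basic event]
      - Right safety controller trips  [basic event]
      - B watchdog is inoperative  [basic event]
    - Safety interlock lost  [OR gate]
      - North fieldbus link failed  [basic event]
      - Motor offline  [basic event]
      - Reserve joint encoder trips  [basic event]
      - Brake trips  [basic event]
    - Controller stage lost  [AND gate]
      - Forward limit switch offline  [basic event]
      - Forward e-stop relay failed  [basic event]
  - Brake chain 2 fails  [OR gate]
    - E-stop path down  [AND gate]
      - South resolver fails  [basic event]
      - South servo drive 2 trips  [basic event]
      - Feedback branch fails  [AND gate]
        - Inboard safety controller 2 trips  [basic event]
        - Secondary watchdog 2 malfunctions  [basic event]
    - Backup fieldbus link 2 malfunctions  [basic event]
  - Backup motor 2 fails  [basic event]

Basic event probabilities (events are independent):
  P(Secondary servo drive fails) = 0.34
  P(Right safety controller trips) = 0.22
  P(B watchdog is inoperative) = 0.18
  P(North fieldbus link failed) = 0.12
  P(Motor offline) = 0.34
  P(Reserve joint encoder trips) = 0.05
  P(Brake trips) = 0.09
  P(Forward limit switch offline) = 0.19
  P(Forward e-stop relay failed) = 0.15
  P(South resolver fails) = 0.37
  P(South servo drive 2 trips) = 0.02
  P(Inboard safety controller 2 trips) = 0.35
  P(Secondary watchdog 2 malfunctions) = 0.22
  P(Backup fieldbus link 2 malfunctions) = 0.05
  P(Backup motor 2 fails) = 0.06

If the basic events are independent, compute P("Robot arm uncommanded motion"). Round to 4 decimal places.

0.8162

P(Brake chain inoperative) [OR] = 1 − (1−0.34) × (1−0.22) × (1−0.18) = 0.577864
P(Safety interlock lost) [OR] = 1 − (1−0.12) × (1−0.34) × (1−0.05) × (1−0.09) = 0.497898
P(Controller stage lost) [AND] = 0.19 × 0.15 = 0.028500
P(Servo loop down) [OR] = 1 − (1−0.577864) × (1−0.497898) × (1−0.028500) = 0.794085
P(Feedback branch fails) [AND] = 0.35 × 0.22 = 0.077000
P(E-stop path down) [AND] = 0.37 × 0.02 × 0.077000 = 0.000570
P(Brake chain 2 fails) [OR] = 1 − (1−0.000570) × (1−0.05) = 0.050542
P(Robot arm uncommanded motion) [OR] = 1 − (1−0.794085) × (1−0.050542) × (1−0.06) = 0.816223
Rounded to 4 decimal places: P(Robot arm uncommanded motion) ≈ 0.8162.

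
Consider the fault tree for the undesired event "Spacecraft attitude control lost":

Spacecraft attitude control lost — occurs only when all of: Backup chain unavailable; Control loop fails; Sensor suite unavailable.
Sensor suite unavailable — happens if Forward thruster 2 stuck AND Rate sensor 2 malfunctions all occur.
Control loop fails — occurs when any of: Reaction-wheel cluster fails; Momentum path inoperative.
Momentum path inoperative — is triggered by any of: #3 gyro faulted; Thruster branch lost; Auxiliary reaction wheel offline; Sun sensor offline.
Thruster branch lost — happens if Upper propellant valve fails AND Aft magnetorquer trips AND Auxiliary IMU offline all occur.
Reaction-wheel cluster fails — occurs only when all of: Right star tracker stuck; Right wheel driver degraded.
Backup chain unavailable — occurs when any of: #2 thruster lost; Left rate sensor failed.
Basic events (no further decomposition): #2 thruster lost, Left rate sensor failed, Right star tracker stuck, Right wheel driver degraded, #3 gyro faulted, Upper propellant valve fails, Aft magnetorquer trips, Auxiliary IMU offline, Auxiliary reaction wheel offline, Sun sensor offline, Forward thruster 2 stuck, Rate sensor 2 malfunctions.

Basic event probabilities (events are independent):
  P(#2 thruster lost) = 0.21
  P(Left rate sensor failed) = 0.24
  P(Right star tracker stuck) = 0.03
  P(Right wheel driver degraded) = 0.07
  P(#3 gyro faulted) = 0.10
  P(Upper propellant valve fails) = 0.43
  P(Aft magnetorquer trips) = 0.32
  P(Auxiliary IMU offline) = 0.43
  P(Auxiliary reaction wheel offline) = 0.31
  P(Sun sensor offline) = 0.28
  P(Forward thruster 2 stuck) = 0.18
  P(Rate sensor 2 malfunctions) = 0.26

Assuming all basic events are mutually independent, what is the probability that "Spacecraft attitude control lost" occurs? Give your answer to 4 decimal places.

0.0109

P(Backup chain unavailable) [OR] = 1 − (1−0.21) × (1−0.24) = 0.399600
P(Reaction-wheel cluster fails) [AND] = 0.03 × 0.07 = 0.002100
P(Thruster branch lost) [AND] = 0.43 × 0.32 × 0.43 = 0.059168
P(Momentum path inoperative) [OR] = 1 − (1−0.10) × (1−0.059168) × (1−0.31) × (1−0.28) = 0.579335
P(Control loop fails) [OR] = 1 − (1−0.002100) × (1−0.579335) = 0.580218
P(Sensor suite unavailable) [AND] = 0.18 × 0.26 = 0.046800
P(Spacecraft attitude control lost) [AND] = 0.399600 × 0.580218 × 0.046800 = 0.010851
Rounded to 4 decimal places: P(Spacecraft attitude control lost) ≈ 0.0109.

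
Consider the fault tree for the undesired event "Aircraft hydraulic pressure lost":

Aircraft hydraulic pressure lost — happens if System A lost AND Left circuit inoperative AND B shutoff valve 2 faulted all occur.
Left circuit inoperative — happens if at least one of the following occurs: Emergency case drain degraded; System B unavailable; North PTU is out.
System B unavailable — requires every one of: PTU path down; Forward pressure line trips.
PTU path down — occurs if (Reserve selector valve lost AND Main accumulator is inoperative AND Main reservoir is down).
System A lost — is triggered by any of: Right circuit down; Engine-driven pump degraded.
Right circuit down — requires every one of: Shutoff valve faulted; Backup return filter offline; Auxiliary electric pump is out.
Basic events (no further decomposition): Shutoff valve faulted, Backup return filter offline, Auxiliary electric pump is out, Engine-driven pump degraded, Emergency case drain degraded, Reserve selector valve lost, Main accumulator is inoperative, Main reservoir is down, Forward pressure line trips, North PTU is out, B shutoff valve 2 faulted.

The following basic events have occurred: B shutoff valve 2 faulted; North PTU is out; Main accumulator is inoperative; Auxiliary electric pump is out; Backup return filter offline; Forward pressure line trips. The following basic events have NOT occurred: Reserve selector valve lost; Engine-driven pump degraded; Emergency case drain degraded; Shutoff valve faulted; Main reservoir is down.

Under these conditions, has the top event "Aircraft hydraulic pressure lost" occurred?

No

Right circuit down [AND]: Shutoff valve faulted=not, Backup return filter offline=occurs, Auxiliary electric pump is out=occurs → not all inputs occur → does not occur.
System A lost [OR]: Right circuit down=not, Engine-driven pump degraded=not → no input occurs → does not occur.
PTU path down [AND]: Reserve selector valve lost=not, Main accumulator is inoperative=occurs, Main reservoir is down=not → not all inputs occur → does not occur.
System B unavailable [AND]: PTU path down=not, Forward pressure line trips=occurs → not all inputs occur → does not occur.
Left circuit inoperative [OR]: Emergency case drain degraded=not, System B unavailable=not, North PTU is out=occurs → at least one input occurs → occurs.
Aircraft hydraulic pressure lost [AND]: System A lost=not, Left circuit inoperative=occurs, B shutoff valve 2 faulted=occurs → not all inputs occur → does not occur.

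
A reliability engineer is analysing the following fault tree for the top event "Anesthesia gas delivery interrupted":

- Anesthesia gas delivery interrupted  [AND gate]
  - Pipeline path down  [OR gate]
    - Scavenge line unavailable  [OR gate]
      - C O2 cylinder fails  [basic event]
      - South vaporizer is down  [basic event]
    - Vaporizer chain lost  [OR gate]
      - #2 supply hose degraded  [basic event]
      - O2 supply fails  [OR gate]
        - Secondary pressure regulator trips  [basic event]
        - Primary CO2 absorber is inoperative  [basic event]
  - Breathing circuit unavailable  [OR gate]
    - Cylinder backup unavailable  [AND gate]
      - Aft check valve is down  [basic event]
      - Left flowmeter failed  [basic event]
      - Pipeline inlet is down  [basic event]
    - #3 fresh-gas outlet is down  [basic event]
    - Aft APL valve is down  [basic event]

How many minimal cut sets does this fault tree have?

15

Scavenge line unavailable [OR]: union of children's cut sets → 2 cut set(s).
O2 supply fails [OR]: union of children's cut sets → 2 cut set(s).
Vaporizer chain lost [OR]: union of children's cut sets → 3 cut set(s).
Pipeline path down [OR]: union of children's cut sets → 5 cut set(s).
Cylinder backup unavailable [AND]: one cut set from each child combined → 1 × 1 × 1 = 1 cut set(s).
Breathing circuit unavailable [OR]: union of children's cut sets → 3 cut set(s).
Anesthesia gas delivery interrupted [AND]: one cut set from each child combined → 5 × 3 = 15 cut set(s).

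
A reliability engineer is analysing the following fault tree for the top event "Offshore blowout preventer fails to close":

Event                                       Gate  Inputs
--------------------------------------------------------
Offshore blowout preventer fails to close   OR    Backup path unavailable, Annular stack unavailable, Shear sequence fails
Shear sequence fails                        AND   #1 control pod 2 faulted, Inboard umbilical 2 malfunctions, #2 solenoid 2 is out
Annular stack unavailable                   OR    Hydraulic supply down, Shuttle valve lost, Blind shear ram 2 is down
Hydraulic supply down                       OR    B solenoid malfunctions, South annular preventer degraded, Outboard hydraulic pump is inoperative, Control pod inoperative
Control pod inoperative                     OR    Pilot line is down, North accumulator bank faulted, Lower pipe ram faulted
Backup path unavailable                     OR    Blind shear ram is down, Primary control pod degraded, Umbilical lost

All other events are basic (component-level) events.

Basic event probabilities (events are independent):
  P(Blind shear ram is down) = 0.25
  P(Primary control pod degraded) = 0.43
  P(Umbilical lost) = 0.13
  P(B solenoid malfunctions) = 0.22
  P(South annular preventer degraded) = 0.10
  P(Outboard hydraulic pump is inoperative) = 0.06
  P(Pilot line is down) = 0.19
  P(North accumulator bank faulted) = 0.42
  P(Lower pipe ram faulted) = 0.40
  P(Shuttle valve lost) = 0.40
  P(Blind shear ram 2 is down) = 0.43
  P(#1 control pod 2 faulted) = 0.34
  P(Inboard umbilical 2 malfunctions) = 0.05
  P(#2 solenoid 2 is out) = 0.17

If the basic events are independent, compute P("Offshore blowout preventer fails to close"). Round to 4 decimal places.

0.9764

P(Backup path unavailable) [OR] = 1 − (1−0.25) × (1−0.43) × (1−0.13) = 0.628075
P(Control pod inoperative) [OR] = 1 − (1−0.19) × (1−0.42) × (1−0.40) = 0.718120
P(Hydraulic supply down) [OR] = 1 − (1−0.22) × (1−0.10) × (1−0.06) × (1−0.718120) = 0.813993
P(Annular stack unavailable) [OR] = 1 − (1−0.813993) × (1−0.40) × (1−0.43) = 0.936386
P(Shear sequence fails) [AND] = 0.34 × 0.05 × 0.17 = 0.002890
P(Offshore blowout preventer fails to close) [OR] = 1 − (1−0.628075) × (1−0.936386) × (1−0.002890) = 0.976409
Rounded to 4 decimal places: P(Offshore blowout preventer fails to close) ≈ 0.9764.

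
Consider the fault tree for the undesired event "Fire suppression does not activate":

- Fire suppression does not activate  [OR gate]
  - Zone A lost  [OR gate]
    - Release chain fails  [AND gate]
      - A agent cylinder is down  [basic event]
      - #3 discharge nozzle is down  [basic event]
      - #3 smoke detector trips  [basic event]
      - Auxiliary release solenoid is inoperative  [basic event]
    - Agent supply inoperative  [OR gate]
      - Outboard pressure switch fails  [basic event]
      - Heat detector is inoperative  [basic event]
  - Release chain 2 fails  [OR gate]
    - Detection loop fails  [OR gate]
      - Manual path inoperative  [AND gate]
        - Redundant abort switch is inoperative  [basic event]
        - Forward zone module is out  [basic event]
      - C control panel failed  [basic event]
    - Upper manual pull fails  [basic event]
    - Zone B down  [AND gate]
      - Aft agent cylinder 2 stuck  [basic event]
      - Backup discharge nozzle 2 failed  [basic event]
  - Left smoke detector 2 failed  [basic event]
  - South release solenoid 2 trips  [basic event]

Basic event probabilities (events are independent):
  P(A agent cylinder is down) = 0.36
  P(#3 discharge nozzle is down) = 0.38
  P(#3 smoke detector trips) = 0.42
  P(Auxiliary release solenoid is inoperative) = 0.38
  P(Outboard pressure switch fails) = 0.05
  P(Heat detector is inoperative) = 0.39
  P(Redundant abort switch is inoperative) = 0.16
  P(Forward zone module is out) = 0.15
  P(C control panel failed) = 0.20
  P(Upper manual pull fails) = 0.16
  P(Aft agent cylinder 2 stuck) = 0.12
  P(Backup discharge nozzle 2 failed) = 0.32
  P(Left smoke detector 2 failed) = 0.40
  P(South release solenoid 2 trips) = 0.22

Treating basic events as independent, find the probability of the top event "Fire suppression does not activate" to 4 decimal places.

P(Release chain fails) [AND] = 0.36 × 0.38 × 0.42 × 0.38 = 0.021833
P(Agent supply inoperative) [OR] = 1 − (1−0.05) × (1−0.39) = 0.420500
P(Zone A lost) [OR] = 1 − (1−0.021833) × (1−0.420500) = 0.433152
P(Manual path inoperative) [AND] = 0.16 × 0.15 = 0.024000
P(Detection loop fails) [OR] = 1 − (1−0.024000) × (1−0.20) = 0.219200
P(Zone B down) [AND] = 0.12 × 0.32 = 0.038400
P(Release chain 2 fails) [OR] = 1 − (1−0.219200) × (1−0.16) × (1−0.038400) = 0.369313
P(Fire suppression does not activate) [OR] = 1 − (1−0.433152) × (1−0.369313) × (1−0.40) × (1−0.22) = 0.832688
Rounded to 4 decimal places: P(Fire suppression does not activate) ≈ 0.8327.

0.8327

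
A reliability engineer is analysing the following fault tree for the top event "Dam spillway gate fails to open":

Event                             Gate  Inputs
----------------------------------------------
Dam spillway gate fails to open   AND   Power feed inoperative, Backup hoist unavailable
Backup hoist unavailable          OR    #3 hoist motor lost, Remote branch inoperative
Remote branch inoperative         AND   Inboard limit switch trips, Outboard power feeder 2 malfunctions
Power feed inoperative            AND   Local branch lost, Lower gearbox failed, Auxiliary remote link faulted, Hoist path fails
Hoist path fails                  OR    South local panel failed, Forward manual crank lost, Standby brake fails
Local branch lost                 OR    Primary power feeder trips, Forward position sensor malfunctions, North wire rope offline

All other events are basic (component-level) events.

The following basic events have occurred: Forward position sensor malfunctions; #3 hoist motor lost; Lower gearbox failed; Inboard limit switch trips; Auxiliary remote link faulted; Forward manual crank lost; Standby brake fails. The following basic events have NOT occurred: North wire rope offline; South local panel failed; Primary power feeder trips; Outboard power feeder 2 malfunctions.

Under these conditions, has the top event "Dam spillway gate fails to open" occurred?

Yes

Local branch lost [OR]: Primary power feeder trips=not, Forward position sensor malfunctions=occurs, North wire rope offline=not → at least one input occurs → occurs.
Hoist path fails [OR]: South local panel failed=not, Forward manual crank lost=occurs, Standby brake fails=occurs → at least one input occurs → occurs.
Power feed inoperative [AND]: Local branch lost=occurs, Lower gearbox failed=occurs, Auxiliary remote link faulted=occurs, Hoist path fails=occurs → all inputs occur → occurs.
Remote branch inoperative [AND]: Inboard limit switch trips=occurs, Outboard power feeder 2 malfunctions=not → not all inputs occur → does not occur.
Backup hoist unavailable [OR]: #3 hoist motor lost=occurs, Remote branch inoperative=not → at least one input occurs → occurs.
Dam spillway gate fails to open [AND]: Power feed inoperative=occurs, Backup hoist unavailable=occurs → all inputs occur → occurs.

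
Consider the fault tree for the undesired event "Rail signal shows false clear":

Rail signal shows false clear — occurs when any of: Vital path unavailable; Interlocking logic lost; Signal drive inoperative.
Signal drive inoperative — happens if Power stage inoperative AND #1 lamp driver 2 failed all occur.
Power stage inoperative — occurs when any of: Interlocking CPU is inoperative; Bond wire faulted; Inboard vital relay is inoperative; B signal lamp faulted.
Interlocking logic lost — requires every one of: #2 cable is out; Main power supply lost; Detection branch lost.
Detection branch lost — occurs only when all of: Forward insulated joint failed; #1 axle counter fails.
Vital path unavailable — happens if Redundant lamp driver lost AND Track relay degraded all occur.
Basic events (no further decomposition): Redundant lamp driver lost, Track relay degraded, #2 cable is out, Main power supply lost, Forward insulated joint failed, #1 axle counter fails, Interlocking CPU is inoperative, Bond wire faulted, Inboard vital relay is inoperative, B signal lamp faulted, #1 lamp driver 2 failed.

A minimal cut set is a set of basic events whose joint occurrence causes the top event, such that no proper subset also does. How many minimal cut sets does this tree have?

Vital path unavailable [AND]: one cut set from each child combined → 1 × 1 = 1 cut set(s).
Detection branch lost [AND]: one cut set from each child combined → 1 × 1 = 1 cut set(s).
Interlocking logic lost [AND]: one cut set from each child combined → 1 × 1 × 1 = 1 cut set(s).
Power stage inoperative [OR]: union of children's cut sets → 4 cut set(s).
Signal drive inoperative [AND]: one cut set from each child combined → 4 × 1 = 4 cut set(s).
Rail signal shows false clear [OR]: union of children's cut sets → 6 cut set(s).
Minimal cut sets: {Redundant lamp driver lost, Track relay degraded}; {#1 axle counter fails, #2 cable is out, Forward insulated joint failed, Main power supply lost}; {#1 lamp driver 2 failed, Interlocking CPU is inoperative}; {#1 lamp driver 2 failed, Bond wire faulted}; {#1 lamp driver 2 failed, Inboard vital relay is inoperative}; {#1 lamp driver 2 failed, B signal lamp faulted}.

6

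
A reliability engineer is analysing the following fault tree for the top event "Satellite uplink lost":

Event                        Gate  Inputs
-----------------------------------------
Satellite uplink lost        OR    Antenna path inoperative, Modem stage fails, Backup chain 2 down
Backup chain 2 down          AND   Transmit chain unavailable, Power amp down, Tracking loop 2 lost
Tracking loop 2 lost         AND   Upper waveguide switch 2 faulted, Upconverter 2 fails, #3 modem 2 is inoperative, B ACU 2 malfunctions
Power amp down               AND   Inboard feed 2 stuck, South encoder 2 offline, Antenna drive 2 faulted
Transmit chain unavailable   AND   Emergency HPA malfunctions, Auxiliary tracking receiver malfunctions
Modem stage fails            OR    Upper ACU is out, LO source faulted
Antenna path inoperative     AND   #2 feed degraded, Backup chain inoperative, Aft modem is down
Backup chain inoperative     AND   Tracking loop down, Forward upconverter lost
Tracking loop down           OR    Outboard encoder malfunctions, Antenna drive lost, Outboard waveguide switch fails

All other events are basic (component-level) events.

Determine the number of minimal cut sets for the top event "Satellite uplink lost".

6

Tracking loop down [OR]: union of children's cut sets → 3 cut set(s).
Backup chain inoperative [AND]: one cut set from each child combined → 3 × 1 = 3 cut set(s).
Antenna path inoperative [AND]: one cut set from each child combined → 1 × 3 × 1 = 3 cut set(s).
Modem stage fails [OR]: union of children's cut sets → 2 cut set(s).
Transmit chain unavailable [AND]: one cut set from each child combined → 1 × 1 = 1 cut set(s).
Power amp down [AND]: one cut set from each child combined → 1 × 1 × 1 = 1 cut set(s).
Tracking loop 2 lost [AND]: one cut set from each child combined → 1 × 1 × 1 × 1 = 1 cut set(s).
Backup chain 2 down [AND]: one cut set from each child combined → 1 × 1 × 1 = 1 cut set(s).
Satellite uplink lost [OR]: union of children's cut sets → 6 cut set(s).
Minimal cut sets: {#2 feed degraded, Aft modem is down, Forward upconverter lost, Outboard encoder malfunctions}; {#2 feed degraded, Aft modem is down, Antenna drive lost, Forward upconverter lost}; {#2 feed degraded, Aft modem is down, Forward upconverter lost, Outboard waveguide switch fails}; {Upper ACU is out}; {LO source faulted}; {#3 modem 2 is inoperative, Antenna drive 2 faulted, Auxiliary tracking receiver malfunctions, B ACU 2 malfunctions, Emergency HPA malfunctions, Inboard feed 2 stuck, South encoder 2 offline, Upconverter 2 fails, Upper waveguide switch 2 faulted}.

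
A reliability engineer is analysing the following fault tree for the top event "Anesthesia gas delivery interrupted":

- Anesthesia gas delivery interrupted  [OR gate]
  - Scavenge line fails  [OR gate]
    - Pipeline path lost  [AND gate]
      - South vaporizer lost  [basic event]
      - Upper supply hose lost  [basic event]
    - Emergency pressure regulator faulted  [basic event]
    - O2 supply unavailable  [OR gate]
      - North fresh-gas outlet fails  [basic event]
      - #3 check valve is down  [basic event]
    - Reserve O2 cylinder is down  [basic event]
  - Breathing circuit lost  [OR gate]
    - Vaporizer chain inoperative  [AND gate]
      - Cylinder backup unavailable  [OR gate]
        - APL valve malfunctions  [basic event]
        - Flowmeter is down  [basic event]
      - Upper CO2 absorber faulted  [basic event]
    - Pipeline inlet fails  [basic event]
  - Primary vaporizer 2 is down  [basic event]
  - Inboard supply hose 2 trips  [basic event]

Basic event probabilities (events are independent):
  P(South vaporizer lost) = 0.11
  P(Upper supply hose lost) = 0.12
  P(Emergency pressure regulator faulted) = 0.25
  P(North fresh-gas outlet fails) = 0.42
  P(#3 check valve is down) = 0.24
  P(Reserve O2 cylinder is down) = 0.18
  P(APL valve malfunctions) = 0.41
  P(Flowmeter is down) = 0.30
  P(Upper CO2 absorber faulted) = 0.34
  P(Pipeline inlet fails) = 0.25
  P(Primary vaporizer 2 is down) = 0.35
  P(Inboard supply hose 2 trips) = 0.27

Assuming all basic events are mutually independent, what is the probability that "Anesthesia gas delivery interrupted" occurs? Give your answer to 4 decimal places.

0.9238

P(Pipeline path lost) [AND] = 0.11 × 0.12 = 0.013200
P(O2 supply unavailable) [OR] = 1 − (1−0.42) × (1−0.24) = 0.559200
P(Scavenge line fails) [OR] = 1 − (1−0.013200) × (1−0.25) × (1−0.559200) × (1−0.18) = 0.732486
P(Cylinder backup unavailable) [OR] = 1 − (1−0.41) × (1−0.30) = 0.587000
P(Vaporizer chain inoperative) [AND] = 0.587000 × 0.34 = 0.199580
P(Breathing circuit lost) [OR] = 1 − (1−0.199580) × (1−0.25) = 0.399685
P(Anesthesia gas delivery interrupted) [OR] = 1 − (1−0.732486) × (1−0.399685) × (1−0.35) × (1−0.27) = 0.923799
Rounded to 4 decimal places: P(Anesthesia gas delivery interrupted) ≈ 0.9238.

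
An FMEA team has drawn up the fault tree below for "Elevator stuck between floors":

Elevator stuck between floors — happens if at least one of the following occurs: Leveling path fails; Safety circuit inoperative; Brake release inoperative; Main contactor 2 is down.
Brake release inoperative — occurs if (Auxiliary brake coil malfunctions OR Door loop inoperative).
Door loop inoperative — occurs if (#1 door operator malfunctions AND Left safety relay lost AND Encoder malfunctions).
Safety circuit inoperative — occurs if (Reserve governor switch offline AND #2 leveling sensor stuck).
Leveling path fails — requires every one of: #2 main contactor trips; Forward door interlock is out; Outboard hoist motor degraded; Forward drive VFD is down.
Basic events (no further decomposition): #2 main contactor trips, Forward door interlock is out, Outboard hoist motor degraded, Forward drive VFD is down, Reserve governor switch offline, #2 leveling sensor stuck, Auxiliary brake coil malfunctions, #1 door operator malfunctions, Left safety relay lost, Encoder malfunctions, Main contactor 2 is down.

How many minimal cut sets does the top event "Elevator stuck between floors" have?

5

Leveling path fails [AND]: one cut set from each child combined → 1 × 1 × 1 × 1 = 1 cut set(s).
Safety circuit inoperative [AND]: one cut set from each child combined → 1 × 1 = 1 cut set(s).
Door loop inoperative [AND]: one cut set from each child combined → 1 × 1 × 1 = 1 cut set(s).
Brake release inoperative [OR]: union of children's cut sets → 2 cut set(s).
Elevator stuck between floors [OR]: union of children's cut sets → 5 cut set(s).
Minimal cut sets: {#2 main contactor trips, Forward door interlock is out, Forward drive VFD is down, Outboard hoist motor degraded}; {#2 leveling sensor stuck, Reserve governor switch offline}; {Auxiliary brake coil malfunctions}; {#1 door operator malfunctions, Encoder malfunctions, Left safety relay lost}; {Main contactor 2 is down}.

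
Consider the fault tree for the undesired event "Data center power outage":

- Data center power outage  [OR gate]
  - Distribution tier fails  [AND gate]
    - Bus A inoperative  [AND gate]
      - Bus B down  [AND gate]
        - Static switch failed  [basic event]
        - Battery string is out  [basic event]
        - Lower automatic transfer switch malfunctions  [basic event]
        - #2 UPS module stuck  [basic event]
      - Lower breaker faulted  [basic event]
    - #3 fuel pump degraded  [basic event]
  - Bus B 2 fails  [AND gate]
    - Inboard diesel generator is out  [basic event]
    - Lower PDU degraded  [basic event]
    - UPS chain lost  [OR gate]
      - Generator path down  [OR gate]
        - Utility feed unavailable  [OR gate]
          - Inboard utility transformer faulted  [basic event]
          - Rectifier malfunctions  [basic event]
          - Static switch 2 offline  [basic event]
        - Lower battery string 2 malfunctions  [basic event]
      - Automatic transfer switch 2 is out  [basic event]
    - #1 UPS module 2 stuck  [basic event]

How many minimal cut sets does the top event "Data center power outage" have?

6

Bus B down [AND]: one cut set from each child combined → 1 × 1 × 1 × 1 = 1 cut set(s).
Bus A inoperative [AND]: one cut set from each child combined → 1 × 1 = 1 cut set(s).
Distribution tier fails [AND]: one cut set from each child combined → 1 × 1 = 1 cut set(s).
Utility feed unavailable [OR]: union of children's cut sets → 3 cut set(s).
Generator path down [OR]: union of children's cut sets → 4 cut set(s).
UPS chain lost [OR]: union of children's cut sets → 5 cut set(s).
Bus B 2 fails [AND]: one cut set from each child combined → 1 × 1 × 5 × 1 = 5 cut set(s).
Data center power outage [OR]: union of children's cut sets → 6 cut set(s).
Minimal cut sets: {#2 UPS module stuck, #3 fuel pump degraded, Battery string is out, Lower automatic transfer switch malfunctions, Lower breaker faulted, Static switch failed}; {#1 UPS module 2 stuck, Inboard diesel generator is out, Inboard utility transformer faulted, Lower PDU degraded}; {#1 UPS module 2 stuck, Inboard diesel generator is out, Lower PDU degraded, Rectifier malfunctions}; {#1 UPS module 2 stuck, Inboard diesel generator is out, Lower PDU degraded, Static switch 2 offline}; {#1 UPS module 2 stuck, Inboard diesel generator is out, Lower PDU degraded, Lower battery string 2 malfunctions}; {#1 UPS module 2 stuck, Automatic transfer switch 2 is out, Inboard diesel generator is out, Lower PDU degraded}.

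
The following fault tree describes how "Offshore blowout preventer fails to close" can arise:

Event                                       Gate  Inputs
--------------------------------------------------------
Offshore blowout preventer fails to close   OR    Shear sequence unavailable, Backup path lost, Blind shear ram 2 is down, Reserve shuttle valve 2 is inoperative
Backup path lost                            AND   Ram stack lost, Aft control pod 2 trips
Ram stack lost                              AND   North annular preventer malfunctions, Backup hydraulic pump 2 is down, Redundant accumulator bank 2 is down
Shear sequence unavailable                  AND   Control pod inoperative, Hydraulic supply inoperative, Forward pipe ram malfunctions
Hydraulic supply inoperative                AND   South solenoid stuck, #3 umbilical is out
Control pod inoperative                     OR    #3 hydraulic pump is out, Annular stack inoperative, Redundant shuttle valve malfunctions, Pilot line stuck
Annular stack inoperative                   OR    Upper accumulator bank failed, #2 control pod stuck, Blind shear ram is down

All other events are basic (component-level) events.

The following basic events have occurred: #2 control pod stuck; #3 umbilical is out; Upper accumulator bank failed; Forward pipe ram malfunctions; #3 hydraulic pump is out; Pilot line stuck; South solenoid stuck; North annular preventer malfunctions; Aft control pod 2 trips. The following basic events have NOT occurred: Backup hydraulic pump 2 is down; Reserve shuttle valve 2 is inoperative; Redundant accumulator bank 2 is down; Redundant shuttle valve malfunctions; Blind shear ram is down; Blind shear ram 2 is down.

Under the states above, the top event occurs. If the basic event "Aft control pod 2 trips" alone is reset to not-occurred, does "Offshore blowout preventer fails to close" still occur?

Yes

Counterfactual: set "Aft control pod 2 trips" to not occurred.
Annular stack inoperative [OR]: Upper accumulator bank failed=occurs, #2 control pod stuck=occurs, Blind shear ram is down=not → at least one input occurs → occurs.
Control pod inoperative [OR]: #3 hydraulic pump is out=occurs, Annular stack inoperative=occurs, Redundant shuttle valve malfunctions=not, Pilot line stuck=occurs → at least one input occurs → occurs.
Hydraulic supply inoperative [AND]: South solenoid stuck=occurs, #3 umbilical is out=occurs → all inputs occur → occurs.
Shear sequence unavailable [AND]: Control pod inoperative=occurs, Hydraulic supply inoperative=occurs, Forward pipe ram malfunctions=occurs → all inputs occur → occurs.
Ram stack lost [AND]: North annular preventer malfunctions=occurs, Backup hydraulic pump 2 is down=not, Redundant accumulator bank 2 is down=not → not all inputs occur → does not occur.
Backup path lost [AND]: Ram stack lost=not, Aft control pod 2 trips=not → not all inputs occur → does not occur.
Offshore blowout preventer fails to close [OR]: Shear sequence unavailable=occurs, Backup path lost=not, Blind shear ram 2 is down=not, Reserve shuttle valve 2 is inoperative=not → at least one input occurs → occurs.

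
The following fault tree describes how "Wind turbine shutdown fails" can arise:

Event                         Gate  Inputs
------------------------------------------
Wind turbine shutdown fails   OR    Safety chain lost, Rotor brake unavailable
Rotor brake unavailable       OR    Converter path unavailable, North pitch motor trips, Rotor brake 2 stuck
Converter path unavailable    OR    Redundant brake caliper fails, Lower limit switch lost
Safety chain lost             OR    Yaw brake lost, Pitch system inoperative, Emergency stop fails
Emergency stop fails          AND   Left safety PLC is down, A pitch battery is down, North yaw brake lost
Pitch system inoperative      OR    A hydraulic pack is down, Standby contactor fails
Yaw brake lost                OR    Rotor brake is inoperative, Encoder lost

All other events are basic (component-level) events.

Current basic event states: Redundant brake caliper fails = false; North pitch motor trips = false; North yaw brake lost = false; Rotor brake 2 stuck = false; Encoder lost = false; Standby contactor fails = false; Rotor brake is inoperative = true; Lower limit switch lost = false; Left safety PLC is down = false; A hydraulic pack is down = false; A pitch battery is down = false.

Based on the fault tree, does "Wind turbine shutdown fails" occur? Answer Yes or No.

Yaw brake lost [OR]: Rotor brake is inoperative=occurs, Encoder lost=not → at least one input occurs → occurs.
Pitch system inoperative [OR]: A hydraulic pack is down=not, Standby contactor fails=not → no input occurs → does not occur.
Emergency stop fails [AND]: Left safety PLC is down=not, A pitch battery is down=not, North yaw brake lost=not → not all inputs occur → does not occur.
Safety chain lost [OR]: Yaw brake lost=occurs, Pitch system inoperative=not, Emergency stop fails=not → at least one input occurs → occurs.
Converter path unavailable [OR]: Redundant brake caliper fails=not, Lower limit switch lost=not → no input occurs → does not occur.
Rotor brake unavailable [OR]: Converter path unavailable=not, North pitch motor trips=not, Rotor brake 2 stuck=not → no input occurs → does not occur.
Wind turbine shutdown fails [OR]: Safety chain lost=occurs, Rotor brake unavailable=not → at least one input occurs → occurs.

Yes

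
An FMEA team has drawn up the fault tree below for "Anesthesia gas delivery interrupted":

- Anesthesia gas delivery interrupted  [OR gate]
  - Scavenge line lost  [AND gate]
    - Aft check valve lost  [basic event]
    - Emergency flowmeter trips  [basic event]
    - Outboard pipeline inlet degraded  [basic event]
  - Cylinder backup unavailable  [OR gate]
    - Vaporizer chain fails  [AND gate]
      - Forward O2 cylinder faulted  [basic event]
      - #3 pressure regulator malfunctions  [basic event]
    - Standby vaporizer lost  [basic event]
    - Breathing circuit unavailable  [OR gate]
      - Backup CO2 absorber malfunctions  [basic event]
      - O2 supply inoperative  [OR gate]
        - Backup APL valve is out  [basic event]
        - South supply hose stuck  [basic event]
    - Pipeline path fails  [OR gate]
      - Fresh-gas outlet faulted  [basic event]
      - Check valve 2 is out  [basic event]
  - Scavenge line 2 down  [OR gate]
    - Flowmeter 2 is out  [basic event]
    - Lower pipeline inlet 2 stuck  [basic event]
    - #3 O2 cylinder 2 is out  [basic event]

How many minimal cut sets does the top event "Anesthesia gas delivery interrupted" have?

11

Scavenge line lost [AND]: one cut set from each child combined → 1 × 1 × 1 = 1 cut set(s).
Vaporizer chain fails [AND]: one cut set from each child combined → 1 × 1 = 1 cut set(s).
O2 supply inoperative [OR]: union of children's cut sets → 2 cut set(s).
Breathing circuit unavailable [OR]: union of children's cut sets → 3 cut set(s).
Pipeline path fails [OR]: union of children's cut sets → 2 cut set(s).
Cylinder backup unavailable [OR]: union of children's cut sets → 7 cut set(s).
Scavenge line 2 down [OR]: union of children's cut sets → 3 cut set(s).
Anesthesia gas delivery interrupted [OR]: union of children's cut sets → 11 cut set(s).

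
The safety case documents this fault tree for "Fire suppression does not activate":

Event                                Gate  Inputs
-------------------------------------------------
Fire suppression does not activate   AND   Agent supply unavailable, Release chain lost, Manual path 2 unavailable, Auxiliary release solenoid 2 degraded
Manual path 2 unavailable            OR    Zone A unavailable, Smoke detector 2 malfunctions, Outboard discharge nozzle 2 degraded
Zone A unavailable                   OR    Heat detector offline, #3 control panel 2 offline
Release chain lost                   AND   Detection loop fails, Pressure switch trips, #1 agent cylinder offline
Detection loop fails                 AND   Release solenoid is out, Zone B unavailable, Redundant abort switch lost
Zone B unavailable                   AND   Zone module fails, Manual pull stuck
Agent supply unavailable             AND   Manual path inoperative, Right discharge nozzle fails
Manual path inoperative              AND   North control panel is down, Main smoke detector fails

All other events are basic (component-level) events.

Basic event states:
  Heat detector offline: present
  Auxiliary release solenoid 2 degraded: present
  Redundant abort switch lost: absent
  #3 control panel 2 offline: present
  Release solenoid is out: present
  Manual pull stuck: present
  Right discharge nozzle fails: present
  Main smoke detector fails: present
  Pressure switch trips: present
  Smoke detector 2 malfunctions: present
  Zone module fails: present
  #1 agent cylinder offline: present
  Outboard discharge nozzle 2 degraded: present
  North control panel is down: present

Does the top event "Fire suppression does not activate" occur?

Manual path inoperative [AND]: North control panel is down=occurs, Main smoke detector fails=occurs → all inputs occur → occurs.
Agent supply unavailable [AND]: Manual path inoperative=occurs, Right discharge nozzle fails=occurs → all inputs occur → occurs.
Zone B unavailable [AND]: Zone module fails=occurs, Manual pull stuck=occurs → all inputs occur → occurs.
Detection loop fails [AND]: Release solenoid is out=occurs, Zone B unavailable=occurs, Redundant abort switch lost=not → not all inputs occur → does not occur.
Release chain lost [AND]: Detection loop fails=not, Pressure switch trips=occurs, #1 agent cylinder offline=occurs → not all inputs occur → does not occur.
Zone A unavailable [OR]: Heat detector offline=occurs, #3 control panel 2 offline=occurs → at least one input occurs → occurs.
Manual path 2 unavailable [OR]: Zone A unavailable=occurs, Smoke detector 2 malfunctions=occurs, Outboard discharge nozzle 2 degraded=occurs → at least one input occurs → occurs.
Fire suppression does not activate [AND]: Agent supply unavailable=occurs, Release chain lost=not, Manual path 2 unavailable=occurs, Auxiliary release solenoid 2 degraded=occurs → not all inputs occur → does not occur.

No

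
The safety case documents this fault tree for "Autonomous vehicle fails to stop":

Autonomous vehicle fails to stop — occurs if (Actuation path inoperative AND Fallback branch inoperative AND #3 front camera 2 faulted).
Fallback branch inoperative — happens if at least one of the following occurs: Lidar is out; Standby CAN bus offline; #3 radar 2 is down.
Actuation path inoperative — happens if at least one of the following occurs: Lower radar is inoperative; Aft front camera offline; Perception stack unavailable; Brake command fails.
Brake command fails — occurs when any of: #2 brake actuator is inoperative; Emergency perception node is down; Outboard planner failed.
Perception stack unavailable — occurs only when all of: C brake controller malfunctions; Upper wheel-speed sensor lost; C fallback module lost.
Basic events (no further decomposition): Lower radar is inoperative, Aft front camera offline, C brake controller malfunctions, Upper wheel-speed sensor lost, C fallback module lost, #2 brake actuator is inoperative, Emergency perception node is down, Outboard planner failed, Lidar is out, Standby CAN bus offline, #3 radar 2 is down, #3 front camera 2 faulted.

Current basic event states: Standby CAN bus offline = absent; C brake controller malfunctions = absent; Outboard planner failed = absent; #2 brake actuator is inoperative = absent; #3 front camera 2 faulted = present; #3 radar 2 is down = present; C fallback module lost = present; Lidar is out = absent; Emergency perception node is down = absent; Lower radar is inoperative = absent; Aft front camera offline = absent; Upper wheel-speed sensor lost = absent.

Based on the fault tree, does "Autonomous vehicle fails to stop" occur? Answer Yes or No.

No

Perception stack unavailable [AND]: C brake controller malfunctions=not, Upper wheel-speed sensor lost=not, C fallback module lost=occurs → not all inputs occur → does not occur.
Brake command fails [OR]: #2 brake actuator is inoperative=not, Emergency perception node is down=not, Outboard planner failed=not → no input occurs → does not occur.
Actuation path inoperative [OR]: Lower radar is inoperative=not, Aft front camera offline=not, Perception stack unavailable=not, Brake command fails=not → no input occurs → does not occur.
Fallback branch inoperative [OR]: Lidar is out=not, Standby CAN bus offline=not, #3 radar 2 is down=occurs → at least one input occurs → occurs.
Autonomous vehicle fails to stop [AND]: Actuation path inoperative=not, Fallback branch inoperative=occurs, #3 front camera 2 faulted=occurs → not all inputs occur → does not occur.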